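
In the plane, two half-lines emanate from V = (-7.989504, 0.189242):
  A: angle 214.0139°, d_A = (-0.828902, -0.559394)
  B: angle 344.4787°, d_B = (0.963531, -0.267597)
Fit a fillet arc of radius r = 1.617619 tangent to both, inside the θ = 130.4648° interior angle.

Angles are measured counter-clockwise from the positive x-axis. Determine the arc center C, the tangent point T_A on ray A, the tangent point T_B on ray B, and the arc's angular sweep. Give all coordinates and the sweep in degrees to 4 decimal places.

bisector direction at 279.2463° = (0.160679,-0.987007)
center distance |VC| = r/sin(θ/2) = 1.617619/sin(65.2324°) = 1.781490
C = V + |VC|·bis = (-7.7033,-1.5691)
T_A = V + ((C−V)·d_A)·d_A = V + 0.7463·d_A = (-8.6081,-0.2283)
T_B = V + ((C−V)·d_B)·d_B = V + 0.7463·d_B = (-7.2704,-0.0105)
sweep = 180° − θ = 49.5352°

center=(-7.7033,-1.5691) T_A=(-8.6081,-0.2283) T_B=(-7.2704,-0.0105) sweep=49.5352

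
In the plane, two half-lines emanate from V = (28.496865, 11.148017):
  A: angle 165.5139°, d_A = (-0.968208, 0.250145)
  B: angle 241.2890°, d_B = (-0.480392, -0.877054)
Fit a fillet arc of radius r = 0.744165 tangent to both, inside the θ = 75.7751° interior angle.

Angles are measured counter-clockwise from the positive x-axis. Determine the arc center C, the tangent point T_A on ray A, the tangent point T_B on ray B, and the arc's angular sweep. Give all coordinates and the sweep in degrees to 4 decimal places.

bisector direction at 203.4015° = (-0.917745,-0.397171)
center distance |VC| = r/sin(θ/2) = 0.744165/sin(37.8875°) = 1.211771
C = V + |VC|·bis = (27.3848,10.6667)
T_A = V + ((C−V)·d_A)·d_A = V + 0.9564·d_A = (27.5709,11.3872)
T_B = V + ((C−V)·d_B)·d_B = V + 0.9564·d_B = (28.0374,10.3092)
sweep = 180° − θ = 104.2249°

center=(27.3848,10.6667) T_A=(27.5709,11.3872) T_B=(28.0374,10.3092) sweep=104.2249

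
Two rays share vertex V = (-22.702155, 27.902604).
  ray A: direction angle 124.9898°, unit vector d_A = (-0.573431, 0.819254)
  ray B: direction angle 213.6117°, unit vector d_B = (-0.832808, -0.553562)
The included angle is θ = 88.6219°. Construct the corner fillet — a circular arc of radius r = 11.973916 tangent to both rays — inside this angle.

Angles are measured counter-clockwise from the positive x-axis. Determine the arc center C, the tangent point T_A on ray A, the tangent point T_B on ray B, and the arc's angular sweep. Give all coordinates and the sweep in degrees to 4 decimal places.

center=(-39.5452,31.0849) T_A=(-29.7355,37.9511) T_B=(-32.9169,21.1129) sweep=91.3781

bisector direction at 169.3008° = (-0.982615,0.185654)
center distance |VC| = r/sin(θ/2) = 11.973916/sin(44.3109°) = 17.141051
C = V + |VC|·bis = (-39.5452,31.0849)
T_A = V + ((C−V)·d_A)·d_A = V + 12.2654·d_A = (-29.7355,37.9511)
T_B = V + ((C−V)·d_B)·d_B = V + 12.2654·d_B = (-32.9169,21.1129)
sweep = 180° − θ = 91.3781°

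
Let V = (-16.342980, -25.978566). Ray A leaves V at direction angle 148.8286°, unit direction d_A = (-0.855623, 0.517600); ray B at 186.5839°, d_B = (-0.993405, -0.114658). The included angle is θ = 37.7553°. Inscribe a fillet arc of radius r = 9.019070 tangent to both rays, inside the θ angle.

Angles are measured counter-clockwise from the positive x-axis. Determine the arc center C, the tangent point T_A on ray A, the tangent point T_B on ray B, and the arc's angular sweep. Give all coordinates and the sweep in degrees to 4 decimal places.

center=(-43.5793,-20.0432) T_A=(-38.9110,-12.3263) T_B=(-42.5451,-29.0028) sweep=142.2447

bisector direction at 167.7062° = (-0.977069,0.212924)
center distance |VC| = r/sin(θ/2) = 9.019070/sin(18.8776°) = 27.875494
C = V + |VC|·bis = (-43.5793,-20.0432)
T_A = V + ((C−V)·d_A)·d_A = V + 26.3761·d_A = (-38.9110,-12.3263)
T_B = V + ((C−V)·d_B)·d_B = V + 26.3761·d_B = (-42.5451,-29.0028)
sweep = 180° − θ = 142.2447°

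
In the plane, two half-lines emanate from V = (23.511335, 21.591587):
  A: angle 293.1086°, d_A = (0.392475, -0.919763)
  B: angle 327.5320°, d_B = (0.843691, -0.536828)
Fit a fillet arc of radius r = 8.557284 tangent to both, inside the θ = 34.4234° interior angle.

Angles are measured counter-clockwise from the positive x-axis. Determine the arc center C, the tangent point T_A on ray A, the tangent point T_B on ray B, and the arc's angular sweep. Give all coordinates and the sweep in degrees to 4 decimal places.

bisector direction at 310.3203° = (0.647060,-0.762439)
center distance |VC| = r/sin(θ/2) = 8.557284/sin(17.2117°) = 28.919209
C = V + |VC|·bis = (42.2238,-0.4575)
T_A = V + ((C−V)·d_A)·d_A = V + 27.6241·d_A = (34.3531,-3.8161)
T_B = V + ((C−V)·d_B)·d_B = V + 27.6241·d_B = (46.8176,6.7622)
sweep = 180° − θ = 145.5766°

center=(42.2238,-0.4575) T_A=(34.3531,-3.8161) T_B=(46.8176,6.7622) sweep=145.5766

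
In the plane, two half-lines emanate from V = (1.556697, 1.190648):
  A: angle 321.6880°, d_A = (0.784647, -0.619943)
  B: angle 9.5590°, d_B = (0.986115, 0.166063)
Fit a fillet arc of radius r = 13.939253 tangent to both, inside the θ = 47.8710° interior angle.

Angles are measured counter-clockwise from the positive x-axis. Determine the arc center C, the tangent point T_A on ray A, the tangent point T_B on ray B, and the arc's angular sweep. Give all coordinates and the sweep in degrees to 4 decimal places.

center=(34.8386,-7.3402) T_A=(26.1971,-18.2775) T_B=(32.5238,6.4056) sweep=132.1290

bisector direction at 345.6235° = (0.968685,-0.248293)
center distance |VC| = r/sin(θ/2) = 13.939253/sin(23.9355°) = 34.357848
C = V + |VC|·bis = (34.8386,-7.3402)
T_A = V + ((C−V)·d_A)·d_A = V + 31.4032·d_A = (26.1971,-18.2775)
T_B = V + ((C−V)·d_B)·d_B = V + 31.4032·d_B = (32.5238,6.4056)
sweep = 180° − θ = 132.1290°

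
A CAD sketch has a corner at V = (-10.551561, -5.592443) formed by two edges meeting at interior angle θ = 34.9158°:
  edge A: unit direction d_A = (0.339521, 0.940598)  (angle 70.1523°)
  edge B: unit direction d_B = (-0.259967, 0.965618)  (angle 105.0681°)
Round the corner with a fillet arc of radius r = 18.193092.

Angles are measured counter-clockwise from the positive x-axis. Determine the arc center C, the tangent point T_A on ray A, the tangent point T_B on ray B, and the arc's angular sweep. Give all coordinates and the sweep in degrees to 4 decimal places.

bisector direction at 87.6102° = (0.041698,0.999130)
center distance |VC| = r/sin(θ/2) = 18.193092/sin(17.4579°) = 60.642641
C = V + |VC|·bis = (-8.0229,54.9975)
T_A = V + ((C−V)·d_A)·d_A = V + 57.8493·d_A = (9.0895,48.8205)
T_B = V + ((C−V)·d_B)·d_B = V + 57.8493·d_B = (-25.5905,50.2679)
sweep = 180° − θ = 145.0842°

center=(-8.0229,54.9975) T_A=(9.0895,48.8205) T_B=(-25.5905,50.2679) sweep=145.0842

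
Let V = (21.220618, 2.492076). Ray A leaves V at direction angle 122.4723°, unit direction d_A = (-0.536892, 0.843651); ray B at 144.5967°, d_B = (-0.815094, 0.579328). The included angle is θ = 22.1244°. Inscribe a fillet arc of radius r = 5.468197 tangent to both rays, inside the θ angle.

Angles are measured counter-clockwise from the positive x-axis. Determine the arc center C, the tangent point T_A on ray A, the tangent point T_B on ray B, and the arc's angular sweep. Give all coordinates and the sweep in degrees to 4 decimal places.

center=(1.5909,23.1526) T_A=(6.2041,26.0884) T_B=(-1.5770,18.6955) sweep=157.8756

bisector direction at 133.5345° = (-0.688791,0.724960)
center distance |VC| = r/sin(θ/2) = 5.468197/sin(11.0622°) = 28.498816
C = V + |VC|·bis = (1.5909,23.1526)
T_A = V + ((C−V)·d_A)·d_A = V + 27.9693·d_A = (6.2041,26.0884)
T_B = V + ((C−V)·d_B)·d_B = V + 27.9693·d_B = (-1.5770,18.6955)
sweep = 180° − θ = 157.8756°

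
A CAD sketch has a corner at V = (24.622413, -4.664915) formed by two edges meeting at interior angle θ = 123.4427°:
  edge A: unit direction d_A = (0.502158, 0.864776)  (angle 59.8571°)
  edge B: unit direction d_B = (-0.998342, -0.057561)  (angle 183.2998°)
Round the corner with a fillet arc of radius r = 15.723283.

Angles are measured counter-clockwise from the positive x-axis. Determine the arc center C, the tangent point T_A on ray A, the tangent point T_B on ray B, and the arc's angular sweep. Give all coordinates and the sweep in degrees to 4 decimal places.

bisector direction at 121.5785° = (-0.523666,0.851924)
center distance |VC| = r/sin(θ/2) = 15.723283/sin(61.7214°) = 17.854099
C = V + |VC|·bis = (15.2728,10.5454)
T_A = V + ((C−V)·d_A)·d_A = V + 8.4586·d_A = (28.8699,2.6498)
T_B = V + ((C−V)·d_B)·d_B = V + 8.4586·d_B = (16.1779,-5.1518)
sweep = 180° − θ = 56.5573°

center=(15.2728,10.5454) T_A=(28.8699,2.6498) T_B=(16.1779,-5.1518) sweep=56.5573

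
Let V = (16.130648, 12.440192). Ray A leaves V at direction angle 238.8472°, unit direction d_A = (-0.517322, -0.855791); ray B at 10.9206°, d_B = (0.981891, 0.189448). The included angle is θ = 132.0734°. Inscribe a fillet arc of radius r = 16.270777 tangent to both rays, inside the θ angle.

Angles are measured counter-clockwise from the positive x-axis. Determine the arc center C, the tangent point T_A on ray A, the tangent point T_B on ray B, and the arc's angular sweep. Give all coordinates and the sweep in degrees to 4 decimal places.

bisector direction at 304.8839° = (0.571915,-0.820313)
center distance |VC| = r/sin(θ/2) = 16.270777/sin(66.0367°) = 17.805509
C = V + |VC|·bis = (26.3139,-2.1659)
T_A = V + ((C−V)·d_A)·d_A = V + 7.2317·d_A = (12.3895,6.2513)
T_B = V + ((C−V)·d_B)·d_B = V + 7.2317·d_B = (23.2314,13.8102)
sweep = 180° − θ = 47.9266°

center=(26.3139,-2.1659) T_A=(12.3895,6.2513) T_B=(23.2314,13.8102) sweep=47.9266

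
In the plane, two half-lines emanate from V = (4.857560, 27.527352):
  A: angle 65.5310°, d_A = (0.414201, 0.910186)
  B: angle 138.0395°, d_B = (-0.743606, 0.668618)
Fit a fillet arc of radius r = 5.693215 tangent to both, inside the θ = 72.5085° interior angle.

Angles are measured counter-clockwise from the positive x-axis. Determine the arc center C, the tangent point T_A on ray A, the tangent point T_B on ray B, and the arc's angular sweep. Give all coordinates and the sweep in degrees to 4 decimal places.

center=(2.8913,36.9516) T_A=(8.0731,34.5934) T_B=(-0.9153,32.7181) sweep=107.4915

bisector direction at 101.7853° = (-0.204244,0.978920)
center distance |VC| = r/sin(θ/2) = 5.693215/sin(36.2542°) = 9.627171
C = V + |VC|·bis = (2.8913,36.9516)
T_A = V + ((C−V)·d_A)·d_A = V + 7.7634·d_A = (8.0731,34.5934)
T_B = V + ((C−V)·d_B)·d_B = V + 7.7634·d_B = (-0.9153,32.7181)
sweep = 180° − θ = 107.4915°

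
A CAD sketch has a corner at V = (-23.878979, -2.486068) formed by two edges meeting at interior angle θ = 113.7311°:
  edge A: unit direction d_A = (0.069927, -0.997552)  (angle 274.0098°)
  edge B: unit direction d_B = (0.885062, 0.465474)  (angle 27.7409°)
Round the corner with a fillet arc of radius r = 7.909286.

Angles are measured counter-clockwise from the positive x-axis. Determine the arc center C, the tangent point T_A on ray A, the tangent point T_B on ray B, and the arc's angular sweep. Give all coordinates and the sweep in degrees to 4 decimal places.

center=(-15.6280,-7.0831) T_A=(-23.5180,-7.6362) T_B=(-19.3096,-0.0829) sweep=66.2689

bisector direction at 330.8753° = (0.873563,-0.486711)
center distance |VC| = r/sin(θ/2) = 7.909286/sin(56.8655°) = 9.445162
C = V + |VC|·bis = (-15.6280,-7.0831)
T_A = V + ((C−V)·d_A)·d_A = V + 5.1628·d_A = (-23.5180,-7.6362)
T_B = V + ((C−V)·d_B)·d_B = V + 5.1628·d_B = (-19.3096,-0.0829)
sweep = 180° − θ = 66.2689°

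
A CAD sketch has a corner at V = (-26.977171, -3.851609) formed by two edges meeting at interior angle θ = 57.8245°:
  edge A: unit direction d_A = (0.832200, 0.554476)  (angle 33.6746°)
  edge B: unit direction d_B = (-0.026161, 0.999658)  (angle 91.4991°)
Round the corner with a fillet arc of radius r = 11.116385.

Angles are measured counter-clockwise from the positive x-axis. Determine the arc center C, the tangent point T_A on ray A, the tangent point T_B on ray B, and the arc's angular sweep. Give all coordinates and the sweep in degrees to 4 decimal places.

center=(-16.3911,16.5594) T_A=(-10.2274,7.3084) T_B=(-27.5037,16.2686) sweep=122.1755

bisector direction at 62.5868° = (0.460404,0.887710)
center distance |VC| = r/sin(θ/2) = 11.116385/sin(28.9123°) = 22.992937
C = V + |VC|·bis = (-16.3911,16.5594)
T_A = V + ((C−V)·d_A)·d_A = V + 20.1271·d_A = (-10.2274,7.3084)
T_B = V + ((C−V)·d_B)·d_B = V + 20.1271·d_B = (-27.5037,16.2686)
sweep = 180° − θ = 122.1755°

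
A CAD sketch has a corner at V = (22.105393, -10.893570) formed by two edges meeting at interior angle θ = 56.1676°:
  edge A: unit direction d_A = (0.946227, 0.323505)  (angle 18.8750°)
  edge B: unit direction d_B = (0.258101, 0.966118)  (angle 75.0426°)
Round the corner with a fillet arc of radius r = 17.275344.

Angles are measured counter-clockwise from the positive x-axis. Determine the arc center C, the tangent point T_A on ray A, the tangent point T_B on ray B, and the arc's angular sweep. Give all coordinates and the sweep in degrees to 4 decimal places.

center=(47.1517,15.9266) T_A=(52.7403,-0.4198) T_B=(30.4616,20.3853) sweep=123.8324

bisector direction at 46.9588° = (0.682524,0.730863)
center distance |VC| = r/sin(θ/2) = 17.275344/sin(28.0838°) = 36.696521
C = V + |VC|·bis = (47.1517,15.9266)
T_A = V + ((C−V)·d_A)·d_A = V + 32.3759·d_A = (52.7403,-0.4198)
T_B = V + ((C−V)·d_B)·d_B = V + 32.3759·d_B = (30.4616,20.3853)
sweep = 180° − θ = 123.8324°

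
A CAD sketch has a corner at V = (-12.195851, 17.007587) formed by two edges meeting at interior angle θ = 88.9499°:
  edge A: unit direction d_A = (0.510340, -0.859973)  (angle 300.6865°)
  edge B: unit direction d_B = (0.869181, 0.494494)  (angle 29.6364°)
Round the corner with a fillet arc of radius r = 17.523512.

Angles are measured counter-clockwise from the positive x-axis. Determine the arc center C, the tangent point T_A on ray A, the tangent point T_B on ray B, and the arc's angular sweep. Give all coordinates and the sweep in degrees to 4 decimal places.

bisector direction at 345.1615° = (0.966651,-0.256096)
center distance |VC| = r/sin(θ/2) = 17.523512/sin(44.4749°) = 25.012244
C = V + |VC|·bis = (11.9823,10.6020)
T_A = V + ((C−V)·d_A)·d_A = V + 17.8477·d_A = (-3.0875,1.6591)
T_B = V + ((C−V)·d_B)·d_B = V + 17.8477·d_B = (3.3170,25.8331)
sweep = 180° − θ = 91.0501°

center=(11.9823,10.6020) T_A=(-3.0875,1.6591) T_B=(3.3170,25.8331) sweep=91.0501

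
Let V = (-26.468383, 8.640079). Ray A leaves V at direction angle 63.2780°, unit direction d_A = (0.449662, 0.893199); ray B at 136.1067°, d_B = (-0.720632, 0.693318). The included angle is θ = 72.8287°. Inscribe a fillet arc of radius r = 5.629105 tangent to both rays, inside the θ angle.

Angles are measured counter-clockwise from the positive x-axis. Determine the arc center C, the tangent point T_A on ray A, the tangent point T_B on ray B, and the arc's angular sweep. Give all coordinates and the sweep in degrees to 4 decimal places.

center=(-28.0649,17.9874) T_A=(-23.0370,15.4562) T_B=(-31.9676,13.9309) sweep=107.1713

bisector direction at 99.6924° = (-0.168358,0.985726)
center distance |VC| = r/sin(θ/2) = 5.629105/sin(36.4143°) = 9.482667
C = V + |VC|·bis = (-28.0649,17.9874)
T_A = V + ((C−V)·d_A)·d_A = V + 7.6311·d_A = (-23.0370,15.4562)
T_B = V + ((C−V)·d_B)·d_B = V + 7.6311·d_B = (-31.9676,13.9309)
sweep = 180° − θ = 107.1713°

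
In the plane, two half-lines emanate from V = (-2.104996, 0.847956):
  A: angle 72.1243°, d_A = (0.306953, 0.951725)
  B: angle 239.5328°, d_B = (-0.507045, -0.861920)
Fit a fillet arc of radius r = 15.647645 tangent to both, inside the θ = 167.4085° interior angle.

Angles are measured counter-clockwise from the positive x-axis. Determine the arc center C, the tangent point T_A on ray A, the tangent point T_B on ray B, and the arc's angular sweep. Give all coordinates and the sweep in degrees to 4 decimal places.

bisector direction at 155.8286° = (-0.912324,0.409468)
center distance |VC| = r/sin(θ/2) = 15.647645/sin(83.7043°) = 15.742587
C = V + |VC|·bis = (-16.4673,7.2940)
T_A = V + ((C−V)·d_A)·d_A = V + 1.7263·d_A = (-1.5751,2.4910)
T_B = V + ((C−V)·d_B)·d_B = V + 1.7263·d_B = (-2.9803,-0.6400)
sweep = 180° − θ = 12.5915°

center=(-16.4673,7.2940) T_A=(-1.5751,2.4910) T_B=(-2.9803,-0.6400) sweep=12.5915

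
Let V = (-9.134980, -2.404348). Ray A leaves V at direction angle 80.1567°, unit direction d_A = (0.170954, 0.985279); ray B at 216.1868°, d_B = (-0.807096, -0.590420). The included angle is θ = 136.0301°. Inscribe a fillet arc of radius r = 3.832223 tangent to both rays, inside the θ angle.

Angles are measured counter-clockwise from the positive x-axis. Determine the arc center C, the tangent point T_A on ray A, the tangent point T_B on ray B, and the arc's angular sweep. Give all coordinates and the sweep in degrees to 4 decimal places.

bisector direction at 148.1718° = (-0.849633,0.527375)
center distance |VC| = r/sin(θ/2) = 3.832223/sin(68.0151°) = 4.132747
C = V + |VC|·bis = (-12.6463,-0.2248)
T_A = V + ((C−V)·d_A)·d_A = V + 1.5471·d_A = (-8.8705,-0.8800)
T_B = V + ((C−V)·d_B)·d_B = V + 1.5471·d_B = (-10.3837,-3.3178)
sweep = 180° − θ = 43.9699°

center=(-12.6463,-0.2248) T_A=(-8.8705,-0.8800) T_B=(-10.3837,-3.3178) sweep=43.9699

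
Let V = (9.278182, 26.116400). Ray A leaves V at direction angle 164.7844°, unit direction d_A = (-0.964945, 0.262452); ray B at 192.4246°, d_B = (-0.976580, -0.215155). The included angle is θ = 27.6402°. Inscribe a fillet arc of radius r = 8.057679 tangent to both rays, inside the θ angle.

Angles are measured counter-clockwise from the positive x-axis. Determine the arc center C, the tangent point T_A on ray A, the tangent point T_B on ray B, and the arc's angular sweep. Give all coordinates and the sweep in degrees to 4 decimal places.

bisector direction at 178.6045° = (-0.999703,0.024354)
center distance |VC| = r/sin(θ/2) = 8.057679/sin(13.8201°) = 33.731903
C = V + |VC|·bis = (-24.4437,26.9379)
T_A = V + ((C−V)·d_A)·d_A = V + 32.7554·d_A = (-22.3290,34.7131)
T_B = V + ((C−V)·d_B)·d_B = V + 32.7554·d_B = (-22.7101,19.0689)
sweep = 180° − θ = 152.3598°

center=(-24.4437,26.9379) T_A=(-22.3290,34.7131) T_B=(-22.7101,19.0689) sweep=152.3598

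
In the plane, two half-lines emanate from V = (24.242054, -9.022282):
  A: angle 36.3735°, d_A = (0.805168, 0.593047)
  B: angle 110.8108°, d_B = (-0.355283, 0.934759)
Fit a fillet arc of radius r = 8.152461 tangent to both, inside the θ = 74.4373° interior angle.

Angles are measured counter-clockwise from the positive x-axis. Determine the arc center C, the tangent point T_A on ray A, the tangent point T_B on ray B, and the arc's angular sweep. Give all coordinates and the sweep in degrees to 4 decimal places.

center=(28.0493,3.9071) T_A=(32.8841,-2.6570) T_B=(20.4287,1.0107) sweep=105.5627

bisector direction at 73.5922° = (0.282473,0.959275)
center distance |VC| = r/sin(θ/2) = 8.152461/sin(37.2186°) = 13.478298
C = V + |VC|·bis = (28.0493,3.9071)
T_A = V + ((C−V)·d_A)·d_A = V + 10.7332·d_A = (32.8841,-2.6570)
T_B = V + ((C−V)·d_B)·d_B = V + 10.7332·d_B = (20.4287,1.0107)
sweep = 180° − θ = 105.5627°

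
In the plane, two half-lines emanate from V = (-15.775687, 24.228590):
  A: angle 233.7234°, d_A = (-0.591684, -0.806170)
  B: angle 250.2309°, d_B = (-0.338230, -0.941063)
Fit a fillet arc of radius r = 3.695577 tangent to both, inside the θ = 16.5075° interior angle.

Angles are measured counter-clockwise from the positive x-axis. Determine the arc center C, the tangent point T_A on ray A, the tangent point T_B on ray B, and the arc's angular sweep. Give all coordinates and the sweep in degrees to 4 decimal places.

bisector direction at 241.9772° = (-0.469824,-0.882760)
center distance |VC| = r/sin(θ/2) = 3.695577/sin(8.2538°) = 25.742854
C = V + |VC|·bis = (-27.8703,1.5038)
T_A = V + ((C−V)·d_A)·d_A = V + 25.4762·d_A = (-30.8496,3.6904)
T_B = V + ((C−V)·d_B)·d_B = V + 25.4762·d_B = (-24.3925,0.2539)
sweep = 180° − θ = 163.4925°

center=(-27.8703,1.5038) T_A=(-30.8496,3.6904) T_B=(-24.3925,0.2539) sweep=163.4925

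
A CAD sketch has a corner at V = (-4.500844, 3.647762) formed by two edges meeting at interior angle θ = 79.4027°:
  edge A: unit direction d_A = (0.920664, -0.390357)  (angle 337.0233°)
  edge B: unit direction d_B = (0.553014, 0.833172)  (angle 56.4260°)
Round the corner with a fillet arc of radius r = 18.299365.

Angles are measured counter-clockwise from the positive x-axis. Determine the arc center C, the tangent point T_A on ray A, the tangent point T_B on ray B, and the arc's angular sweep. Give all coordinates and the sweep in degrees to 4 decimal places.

bisector direction at 16.7247° = (0.957699,0.287773)
center distance |VC| = r/sin(θ/2) = 18.299365/sin(39.7013°) = 28.647100
C = V + |VC|·bis = (22.9344,11.8916)
T_A = V + ((C−V)·d_A)·d_A = V + 22.0406·d_A = (15.7912,-4.9559)
T_B = V + ((C−V)·d_B)·d_B = V + 22.0406·d_B = (7.6879,22.0114)
sweep = 180° − θ = 100.5973°

center=(22.9344,11.8916) T_A=(15.7912,-4.9559) T_B=(7.6879,22.0114) sweep=100.5973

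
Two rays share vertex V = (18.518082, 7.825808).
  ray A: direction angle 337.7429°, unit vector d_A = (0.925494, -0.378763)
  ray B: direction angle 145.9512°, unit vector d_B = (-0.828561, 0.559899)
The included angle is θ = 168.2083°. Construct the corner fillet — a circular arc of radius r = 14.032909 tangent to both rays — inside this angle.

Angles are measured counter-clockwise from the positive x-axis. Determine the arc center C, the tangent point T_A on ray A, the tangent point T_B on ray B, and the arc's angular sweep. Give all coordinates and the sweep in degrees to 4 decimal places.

center=(25.1744,20.2643) T_A=(19.8592,7.2769) T_B=(17.3174,8.6372) sweep=11.7917

bisector direction at 61.8471° = (0.471827,0.881691)
center distance |VC| = r/sin(θ/2) = 14.032909/sin(84.1042°) = 14.107534
C = V + |VC|·bis = (25.1744,20.2643)
T_A = V + ((C−V)·d_A)·d_A = V + 1.4491·d_A = (19.8592,7.2769)
T_B = V + ((C−V)·d_B)·d_B = V + 1.4491·d_B = (17.3174,8.6372)
sweep = 180° − θ = 11.7917°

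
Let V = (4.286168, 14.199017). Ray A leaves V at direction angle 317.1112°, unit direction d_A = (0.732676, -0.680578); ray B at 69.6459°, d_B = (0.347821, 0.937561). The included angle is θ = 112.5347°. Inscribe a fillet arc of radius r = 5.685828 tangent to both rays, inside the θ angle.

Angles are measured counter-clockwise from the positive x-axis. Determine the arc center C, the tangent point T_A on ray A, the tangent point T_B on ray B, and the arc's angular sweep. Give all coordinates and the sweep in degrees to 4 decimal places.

center=(10.9375,15.7810) T_A=(7.0679,11.6151) T_B=(5.6067,17.7586) sweep=67.4653

bisector direction at 13.3786° = (0.972863,0.231384)
center distance |VC| = r/sin(θ/2) = 5.685828/sin(56.2674°) = 6.836904
C = V + |VC|·bis = (10.9375,15.7810)
T_A = V + ((C−V)·d_A)·d_A = V + 3.7967·d_A = (7.0679,11.6151)
T_B = V + ((C−V)·d_B)·d_B = V + 3.7967·d_B = (5.6067,17.7586)
sweep = 180° − θ = 67.4653°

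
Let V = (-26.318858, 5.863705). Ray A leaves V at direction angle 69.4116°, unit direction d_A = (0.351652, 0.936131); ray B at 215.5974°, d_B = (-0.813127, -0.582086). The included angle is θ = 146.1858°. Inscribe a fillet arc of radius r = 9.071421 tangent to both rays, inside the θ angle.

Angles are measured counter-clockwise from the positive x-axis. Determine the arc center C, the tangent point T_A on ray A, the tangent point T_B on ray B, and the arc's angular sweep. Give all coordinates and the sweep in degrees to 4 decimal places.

center=(-33.8413,11.6349) T_A=(-25.3492,8.4449) T_B=(-28.5609,4.2587) sweep=33.8142

bisector direction at 142.5045° = (-0.793401,0.608699)
center distance |VC| = r/sin(θ/2) = 9.071421/sin(73.0929°) = 9.481223
C = V + |VC|·bis = (-33.8413,11.6349)
T_A = V + ((C−V)·d_A)·d_A = V + 2.7573·d_A = (-25.3492,8.4449)
T_B = V + ((C−V)·d_B)·d_B = V + 2.7573·d_B = (-28.5609,4.2587)
sweep = 180° − θ = 33.8142°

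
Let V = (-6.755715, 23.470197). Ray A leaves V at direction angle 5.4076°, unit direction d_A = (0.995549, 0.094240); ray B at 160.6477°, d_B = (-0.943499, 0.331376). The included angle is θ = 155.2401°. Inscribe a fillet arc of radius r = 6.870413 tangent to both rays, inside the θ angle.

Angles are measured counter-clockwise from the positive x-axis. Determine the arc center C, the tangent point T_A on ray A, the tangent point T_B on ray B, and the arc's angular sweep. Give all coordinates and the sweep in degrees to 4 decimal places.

bisector direction at 83.0277° = (0.121390,0.992605)
center distance |VC| = r/sin(θ/2) = 6.870413/sin(77.6201°) = 7.033971
C = V + |VC|·bis = (-5.9019,30.4522)
T_A = V + ((C−V)·d_A)·d_A = V + 1.5080·d_A = (-5.2544,23.6123)
T_B = V + ((C−V)·d_B)·d_B = V + 1.5080·d_B = (-8.1785,23.9699)
sweep = 180° − θ = 24.7599°

center=(-5.9019,30.4522) T_A=(-5.2544,23.6123) T_B=(-8.1785,23.9699) sweep=24.7599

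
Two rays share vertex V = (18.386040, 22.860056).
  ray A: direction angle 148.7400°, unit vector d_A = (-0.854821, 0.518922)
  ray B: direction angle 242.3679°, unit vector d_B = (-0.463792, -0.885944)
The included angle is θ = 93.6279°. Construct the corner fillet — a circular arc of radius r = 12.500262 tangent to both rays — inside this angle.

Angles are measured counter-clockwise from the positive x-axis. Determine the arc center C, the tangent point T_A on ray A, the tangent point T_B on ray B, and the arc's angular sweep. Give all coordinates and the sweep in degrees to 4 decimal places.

bisector direction at 195.5539° = (-0.963378,-0.268146)
center distance |VC| = r/sin(θ/2) = 12.500262/sin(46.8139°) = 17.143955
C = V + |VC|·bis = (1.8699,18.2630)
T_A = V + ((C−V)·d_A)·d_A = V + 11.7328·d_A = (8.3566,28.9485)
T_B = V + ((C−V)·d_B)·d_B = V + 11.7328·d_B = (12.9445,12.4655)
sweep = 180° − θ = 86.3721°

center=(1.8699,18.2630) T_A=(8.3566,28.9485) T_B=(12.9445,12.4655) sweep=86.3721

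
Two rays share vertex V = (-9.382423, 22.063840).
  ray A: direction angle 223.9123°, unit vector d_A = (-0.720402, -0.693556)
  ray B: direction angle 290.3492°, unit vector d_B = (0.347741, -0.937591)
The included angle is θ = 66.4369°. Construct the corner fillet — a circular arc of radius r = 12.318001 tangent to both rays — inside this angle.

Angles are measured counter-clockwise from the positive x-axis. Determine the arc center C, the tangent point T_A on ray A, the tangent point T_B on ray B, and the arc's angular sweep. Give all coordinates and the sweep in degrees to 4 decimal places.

center=(-14.3904,0.1437) T_A=(-22.9337,9.0176) T_B=(-2.8412,4.4271) sweep=113.5631

bisector direction at 257.1307° = (-0.222727,-0.974881)
center distance |VC| = r/sin(θ/2) = 12.318001/sin(33.2184°) = 22.484971
C = V + |VC|·bis = (-14.3904,0.1437)
T_A = V + ((C−V)·d_A)·d_A = V + 18.8107·d_A = (-22.9337,9.0176)
T_B = V + ((C−V)·d_B)·d_B = V + 18.8107·d_B = (-2.8412,4.4271)
sweep = 180° − θ = 113.5631°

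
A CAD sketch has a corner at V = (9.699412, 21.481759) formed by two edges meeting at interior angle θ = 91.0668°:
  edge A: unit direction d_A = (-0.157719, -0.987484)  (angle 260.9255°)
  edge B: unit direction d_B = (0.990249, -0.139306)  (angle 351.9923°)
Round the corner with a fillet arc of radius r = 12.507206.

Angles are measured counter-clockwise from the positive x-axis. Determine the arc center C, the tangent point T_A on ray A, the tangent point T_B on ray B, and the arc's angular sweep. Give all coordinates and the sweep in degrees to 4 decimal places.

bisector direction at 306.4589° = (0.594246,-0.804283)
center distance |VC| = r/sin(θ/2) = 12.507206/sin(45.5334°) = 17.525467
C = V + |VC|·bis = (20.1139,7.3863)
T_A = V + ((C−V)·d_A)·d_A = V + 12.2765·d_A = (7.7632,9.3589)
T_B = V + ((C−V)·d_B)·d_B = V + 12.2765·d_B = (21.8562,19.7716)
sweep = 180° − θ = 88.9332°

center=(20.1139,7.3863) T_A=(7.7632,9.3589) T_B=(21.8562,19.7716) sweep=88.9332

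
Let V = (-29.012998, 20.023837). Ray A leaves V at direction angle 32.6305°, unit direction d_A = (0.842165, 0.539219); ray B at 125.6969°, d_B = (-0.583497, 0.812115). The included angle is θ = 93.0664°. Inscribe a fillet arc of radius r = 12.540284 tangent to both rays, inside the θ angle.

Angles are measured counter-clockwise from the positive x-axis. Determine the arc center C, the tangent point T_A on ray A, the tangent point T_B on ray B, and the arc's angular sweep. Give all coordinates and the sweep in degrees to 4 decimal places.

bisector direction at 79.1637° = (0.188004,0.982168)
center distance |VC| = r/sin(θ/2) = 12.540284/sin(46.5332°) = 17.278518
C = V + |VC|·bis = (-25.7646,36.9943)
T_A = V + ((C−V)·d_A)·d_A = V + 11.8865·d_A = (-19.0026,26.4333)
T_B = V + ((C−V)·d_B)·d_B = V + 11.8865·d_B = (-35.9487,29.6770)
sweep = 180° − θ = 86.9336°

center=(-25.7646,36.9943) T_A=(-19.0026,26.4333) T_B=(-35.9487,29.6770) sweep=86.9336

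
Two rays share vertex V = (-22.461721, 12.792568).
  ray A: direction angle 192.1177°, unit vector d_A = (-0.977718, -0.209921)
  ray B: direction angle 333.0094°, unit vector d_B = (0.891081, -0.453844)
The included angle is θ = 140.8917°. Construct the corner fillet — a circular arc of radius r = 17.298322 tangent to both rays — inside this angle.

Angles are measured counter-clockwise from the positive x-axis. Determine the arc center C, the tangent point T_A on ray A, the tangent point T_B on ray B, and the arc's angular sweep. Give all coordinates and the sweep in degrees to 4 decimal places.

center=(-24.8376,-5.4101) T_A=(-28.4689,11.5028) T_B=(-16.9869,10.0041) sweep=39.1083

bisector direction at 262.5636° = (-0.129426,-0.991589)
center distance |VC| = r/sin(θ/2) = 17.298322/sin(70.4458°) = 18.357054
C = V + |VC|·bis = (-24.8376,-5.4101)
T_A = V + ((C−V)·d_A)·d_A = V + 6.1441·d_A = (-28.4689,11.5028)
T_B = V + ((C−V)·d_B)·d_B = V + 6.1441·d_B = (-16.9869,10.0041)
sweep = 180° − θ = 39.1083°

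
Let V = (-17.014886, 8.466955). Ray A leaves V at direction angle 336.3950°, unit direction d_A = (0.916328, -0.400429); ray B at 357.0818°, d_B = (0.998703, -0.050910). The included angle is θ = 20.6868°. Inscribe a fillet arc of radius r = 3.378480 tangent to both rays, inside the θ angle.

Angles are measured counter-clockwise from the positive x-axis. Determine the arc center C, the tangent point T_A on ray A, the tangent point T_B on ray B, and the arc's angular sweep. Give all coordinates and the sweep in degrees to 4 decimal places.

bisector direction at 346.7384° = (0.973333,-0.229397)
center distance |VC| = r/sin(θ/2) = 3.378480/sin(10.3434°) = 18.816644
C = V + |VC|·bis = (1.3000,4.1505)
T_A = V + ((C−V)·d_A)·d_A = V + 18.5109·d_A = (-0.0529,1.0547)
T_B = V + ((C−V)·d_B)·d_B = V + 18.5109·d_B = (1.4720,7.5246)
sweep = 180° − θ = 159.3132°

center=(1.3000,4.1505) T_A=(-0.0529,1.0547) T_B=(1.4720,7.5246) sweep=159.3132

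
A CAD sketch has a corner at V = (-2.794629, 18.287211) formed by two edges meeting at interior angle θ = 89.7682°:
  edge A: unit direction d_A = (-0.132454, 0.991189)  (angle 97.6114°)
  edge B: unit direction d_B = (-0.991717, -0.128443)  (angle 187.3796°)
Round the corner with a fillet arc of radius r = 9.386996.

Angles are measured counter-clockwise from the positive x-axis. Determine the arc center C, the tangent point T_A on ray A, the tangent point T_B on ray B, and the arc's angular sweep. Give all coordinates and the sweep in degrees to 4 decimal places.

center=(-13.3473,26.3859) T_A=(-4.0430,27.6292) T_B=(-12.1416,17.0766) sweep=90.2318

bisector direction at 142.4955° = (-0.793306,0.608824)
center distance |VC| = r/sin(θ/2) = 9.386996/sin(44.8841°) = 13.302152
C = V + |VC|·bis = (-13.3473,26.3859)
T_A = V + ((C−V)·d_A)·d_A = V + 9.4250·d_A = (-4.0430,27.6292)
T_B = V + ((C−V)·d_B)·d_B = V + 9.4250·d_B = (-12.1416,17.0766)
sweep = 180° − θ = 90.2318°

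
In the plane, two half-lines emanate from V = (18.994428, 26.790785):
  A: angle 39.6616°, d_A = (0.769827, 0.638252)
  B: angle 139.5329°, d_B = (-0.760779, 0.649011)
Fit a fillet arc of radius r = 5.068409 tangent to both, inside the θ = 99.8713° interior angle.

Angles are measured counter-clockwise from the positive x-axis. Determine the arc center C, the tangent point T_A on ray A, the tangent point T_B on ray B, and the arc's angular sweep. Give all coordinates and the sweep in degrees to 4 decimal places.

bisector direction at 89.5973° = (0.007029,0.999975)
center distance |VC| = r/sin(θ/2) = 5.068409/sin(49.9357°) = 6.622583
C = V + |VC|·bis = (19.0410,33.4132)
T_A = V + ((C−V)·d_A)·d_A = V + 4.2626·d_A = (22.2759,29.5114)
T_B = V + ((C−V)·d_B)·d_B = V + 4.2626·d_B = (15.7515,29.5573)
sweep = 180° − θ = 80.1287°

center=(19.0410,33.4132) T_A=(22.2759,29.5114) T_B=(15.7515,29.5573) sweep=80.1287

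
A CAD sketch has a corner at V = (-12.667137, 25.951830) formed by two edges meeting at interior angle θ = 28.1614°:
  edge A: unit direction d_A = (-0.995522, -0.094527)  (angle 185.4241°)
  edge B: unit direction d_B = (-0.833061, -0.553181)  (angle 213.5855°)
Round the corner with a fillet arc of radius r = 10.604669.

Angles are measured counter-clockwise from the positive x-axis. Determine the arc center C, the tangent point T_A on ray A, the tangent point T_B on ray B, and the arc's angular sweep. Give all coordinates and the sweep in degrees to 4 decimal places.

center=(-53.7546,11.3981) T_A=(-54.7571,21.9553) T_B=(-47.8883,2.5638) sweep=151.8386

bisector direction at 199.5048° = (-0.942614,-0.333886)
center distance |VC| = r/sin(θ/2) = 10.604669/sin(14.0807°) = 43.588899
C = V + |VC|·bis = (-53.7546,11.3981)
T_A = V + ((C−V)·d_A)·d_A = V + 42.2792·d_A = (-54.7571,21.9553)
T_B = V + ((C−V)·d_B)·d_B = V + 42.2792·d_B = (-47.8883,2.5638)
sweep = 180° − θ = 151.8386°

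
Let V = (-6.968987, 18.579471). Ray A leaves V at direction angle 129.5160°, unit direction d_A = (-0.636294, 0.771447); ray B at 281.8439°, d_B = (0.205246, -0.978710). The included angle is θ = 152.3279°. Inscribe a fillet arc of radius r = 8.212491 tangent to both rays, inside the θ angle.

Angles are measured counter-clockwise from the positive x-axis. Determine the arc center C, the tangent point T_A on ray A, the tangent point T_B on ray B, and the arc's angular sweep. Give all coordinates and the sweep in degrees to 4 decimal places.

bisector direction at 205.6799° = (-0.901229,-0.433344)
center distance |VC| = r/sin(θ/2) = 8.212491/sin(76.1639°) = 8.457906
C = V + |VC|·bis = (-14.5915,14.9143)
T_A = V + ((C−V)·d_A)·d_A = V + 2.0227·d_A = (-8.2560,20.1398)
T_B = V + ((C−V)·d_B)·d_B = V + 2.0227·d_B = (-6.5538,16.5999)
sweep = 180° − θ = 27.6721°

center=(-14.5915,14.9143) T_A=(-8.2560,20.1398) T_B=(-6.5538,16.5999) sweep=27.6721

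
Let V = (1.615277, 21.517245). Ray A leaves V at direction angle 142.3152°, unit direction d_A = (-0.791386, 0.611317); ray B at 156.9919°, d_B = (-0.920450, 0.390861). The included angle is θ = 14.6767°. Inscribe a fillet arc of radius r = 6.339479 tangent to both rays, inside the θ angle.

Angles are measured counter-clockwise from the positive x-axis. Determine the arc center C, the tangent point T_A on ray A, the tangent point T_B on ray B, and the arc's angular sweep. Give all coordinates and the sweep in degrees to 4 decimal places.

center=(-41.2169,46.5929) T_A=(-37.3414,51.6099) T_B=(-43.6947,40.7578) sweep=165.3233

bisector direction at 149.6535° = (-0.862986,0.505227)
center distance |VC| = r/sin(θ/2) = 6.339479/sin(7.3384°) = 49.632459
C = V + |VC|·bis = (-41.2169,46.5929)
T_A = V + ((C−V)·d_A)·d_A = V + 49.2259·d_A = (-37.3414,51.6099)
T_B = V + ((C−V)·d_B)·d_B = V + 49.2259·d_B = (-43.6947,40.7578)
sweep = 180° − θ = 165.3233°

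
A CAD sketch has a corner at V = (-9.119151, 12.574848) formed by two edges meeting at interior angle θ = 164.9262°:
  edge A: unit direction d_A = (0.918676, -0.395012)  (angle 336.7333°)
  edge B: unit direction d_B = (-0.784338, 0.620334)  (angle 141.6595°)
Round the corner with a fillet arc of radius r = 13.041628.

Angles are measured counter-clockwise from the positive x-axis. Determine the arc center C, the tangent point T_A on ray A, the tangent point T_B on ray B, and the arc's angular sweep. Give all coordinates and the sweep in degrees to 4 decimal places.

bisector direction at 59.1964° = (0.512097,0.858928)
center distance |VC| = r/sin(θ/2) = 13.041628/sin(82.4631°) = 13.155282
C = V + |VC|·bis = (-2.3824,23.8743)
T_A = V + ((C−V)·d_A)·d_A = V + 1.7255·d_A = (-7.5340,11.8933)
T_B = V + ((C−V)·d_B)·d_B = V + 1.7255·d_B = (-10.4725,13.6452)
sweep = 180° − θ = 15.0738°

center=(-2.3824,23.8743) T_A=(-7.5340,11.8933) T_B=(-10.4725,13.6452) sweep=15.0738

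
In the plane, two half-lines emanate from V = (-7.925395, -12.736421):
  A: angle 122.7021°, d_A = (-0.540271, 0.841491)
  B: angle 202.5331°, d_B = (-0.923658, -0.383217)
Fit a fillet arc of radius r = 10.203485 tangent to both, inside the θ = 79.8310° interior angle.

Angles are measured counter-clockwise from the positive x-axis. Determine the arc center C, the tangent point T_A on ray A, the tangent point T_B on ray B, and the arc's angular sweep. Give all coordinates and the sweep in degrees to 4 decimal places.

center=(-23.1010,-7.9858) T_A=(-14.5148,-2.4732) T_B=(-19.1908,-17.4103) sweep=100.1690

bisector direction at 162.6176° = (-0.954332,0.298748)
center distance |VC| = r/sin(θ/2) = 10.203485/sin(39.9155°) = 15.901771
C = V + |VC|·bis = (-23.1010,-7.9858)
T_A = V + ((C−V)·d_A)·d_A = V + 12.1965·d_A = (-14.5148,-2.4732)
T_B = V + ((C−V)·d_B)·d_B = V + 12.1965·d_B = (-19.1908,-17.4103)
sweep = 180° − θ = 100.1690°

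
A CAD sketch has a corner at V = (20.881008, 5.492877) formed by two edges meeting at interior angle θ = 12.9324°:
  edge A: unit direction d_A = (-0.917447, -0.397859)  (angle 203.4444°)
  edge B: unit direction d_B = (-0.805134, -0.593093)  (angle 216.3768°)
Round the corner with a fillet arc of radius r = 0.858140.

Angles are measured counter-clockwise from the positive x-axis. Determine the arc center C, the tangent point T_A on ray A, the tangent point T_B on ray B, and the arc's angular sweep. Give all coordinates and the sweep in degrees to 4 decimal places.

center=(14.2760,1.6932) T_A=(13.9346,2.4805) T_B=(14.7849,1.0023) sweep=167.0676

bisector direction at 209.9106° = (-0.866805,-0.498648)
center distance |VC| = r/sin(θ/2) = 0.858140/sin(6.4662°) = 7.619982
C = V + |VC|·bis = (14.2760,1.6932)
T_A = V + ((C−V)·d_A)·d_A = V + 7.5715·d_A = (13.9346,2.4805)
T_B = V + ((C−V)·d_B)·d_B = V + 7.5715·d_B = (14.7849,1.0023)
sweep = 180° − θ = 167.0676°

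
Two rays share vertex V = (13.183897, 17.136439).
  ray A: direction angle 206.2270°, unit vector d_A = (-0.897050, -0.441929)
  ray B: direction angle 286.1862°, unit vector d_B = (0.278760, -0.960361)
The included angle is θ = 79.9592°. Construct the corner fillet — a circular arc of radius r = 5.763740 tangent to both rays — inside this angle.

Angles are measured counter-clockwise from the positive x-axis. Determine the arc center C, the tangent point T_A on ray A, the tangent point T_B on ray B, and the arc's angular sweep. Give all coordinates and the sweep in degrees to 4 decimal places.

center=(9.5648,8.9283) T_A=(7.0176,14.0987) T_B=(15.1001,10.5350) sweep=100.0408

bisector direction at 246.2066° = (-0.403440,-0.915006)
center distance |VC| = r/sin(θ/2) = 5.763740/sin(39.9796°) = 8.970595
C = V + |VC|·bis = (9.5648,8.9283)
T_A = V + ((C−V)·d_A)·d_A = V + 6.8739·d_A = (7.0176,14.0987)
T_B = V + ((C−V)·d_B)·d_B = V + 6.8739·d_B = (15.1001,10.5350)
sweep = 180° − θ = 100.0408°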